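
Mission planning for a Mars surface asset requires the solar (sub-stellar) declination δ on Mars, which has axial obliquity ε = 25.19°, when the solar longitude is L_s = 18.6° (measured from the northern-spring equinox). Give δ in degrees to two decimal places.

δ = +7.80°

sin δ = sin ε · sin L_s = sin 25.19° × sin 18.6° = 0.135756.
δ = arcsin(0.135756) = +7.80°.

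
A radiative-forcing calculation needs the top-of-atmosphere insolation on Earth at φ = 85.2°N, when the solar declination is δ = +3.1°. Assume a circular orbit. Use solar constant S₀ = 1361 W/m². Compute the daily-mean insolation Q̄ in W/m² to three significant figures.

cos H₀ = −tan(+85.2°) tan(+3.100°) = -0.6450, H₀ = 2.2718 rad.
Bracket: H₀ sin φ sin δ + cos φ cos δ sin H₀ = 2.2718×0.99649×0.05408 + 0.08368×0.99854×0.76422 = 0.122428 + 0.063857 = 0.186285.
Q̄ = (S₀/π) × [bracket] = (1361/π) × 0.186285 = 80.70 W/m².

Q̄ ≈ 80.7 W/m²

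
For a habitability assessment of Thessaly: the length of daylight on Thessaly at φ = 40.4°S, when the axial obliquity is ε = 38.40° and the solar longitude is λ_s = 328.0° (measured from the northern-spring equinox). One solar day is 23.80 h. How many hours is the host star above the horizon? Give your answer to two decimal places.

14.18 h

Solar declination: sin δ = sin ε · sin λ_s = sin 38.40° × sin 328.0° = -0.32916, so δ = -19.218°.
cos H₀ = −tan φ · tan δ = −tan(-40.4°) × tan(-19.218°) = -0.2967, so H₀ = 1.8720 rad = 107.26°.
Daylight = 2H₀/(2π) × 23.80 h = (1.8720/π) × 23.80 = 14.18 h.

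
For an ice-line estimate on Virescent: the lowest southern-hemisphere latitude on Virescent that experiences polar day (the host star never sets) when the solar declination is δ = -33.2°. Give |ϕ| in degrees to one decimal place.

Polar day requires cos h₀ = −tan ϕ tan δ ≤ −1, i.e. tan ϕ tan δ ≥ 1.
The boundary is |tan ϕ| · |tan δ| = 1, so |ϕ| = 90° − |δ| = 90° − 33.2° = 56.8° in the southern hemisphere.

|ϕ| = 56.8°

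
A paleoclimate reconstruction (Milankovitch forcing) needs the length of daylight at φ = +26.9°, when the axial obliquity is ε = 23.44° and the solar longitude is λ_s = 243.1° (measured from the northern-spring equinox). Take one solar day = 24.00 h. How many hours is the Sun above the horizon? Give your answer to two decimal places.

10.52 h

Solar declination: sin δ = sin ε · sin λ_s = sin 23.44° × sin 243.1° = -0.35475, so δ = -20.778°.
cos H₀ = −tan φ · tan δ = −tan(+26.9°) × tan(-20.778°) = 0.1925, so H₀ = 1.3771 rad = 78.90°.
Daylight = 2H₀/(2π) × 24.00 h = (1.3771/π) × 24.00 = 10.52 h.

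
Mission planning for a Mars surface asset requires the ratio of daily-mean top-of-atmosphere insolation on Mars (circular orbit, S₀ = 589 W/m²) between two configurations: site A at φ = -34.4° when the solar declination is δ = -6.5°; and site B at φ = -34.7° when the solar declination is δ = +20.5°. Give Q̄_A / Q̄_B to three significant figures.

— Configuration A (φ=-34.4°):
cos H₀ = −tan(-34.4°) tan(-6.500°) = -0.0780, H₀ = 1.6489 rad.
Bracket: H₀ sin φ sin δ + cos φ cos δ sin H₀ = 1.6489×-0.56497×-0.11320 + 0.82511×0.99357×0.99695 = 0.105455 + 0.817304 = 0.922759.
Q̄ = (S₀/π) × [bracket] = (589/π) × 0.922759 = 173.00 W/m².
— Configuration B (φ=-34.7°):
cos H₀ = −tan(-34.7°) tan(+20.500°) = 0.2589, H₀ = 1.3089 rad.
Bracket: H₀ sin φ sin δ + cos φ cos δ sin H₀ = 1.3089×-0.56928×0.35021 + 0.82214×0.93667×0.96591 = -0.260952 + 0.743822 = 0.482870.
Q̄ = (S₀/π) × [bracket] = (589/π) × 0.482870 = 90.531 W/m².
Ratio Q̄_A / Q̄_B = 173.00 / 90.531 = 1.911.

Q̄_A / Q̄_B ≈ 1.91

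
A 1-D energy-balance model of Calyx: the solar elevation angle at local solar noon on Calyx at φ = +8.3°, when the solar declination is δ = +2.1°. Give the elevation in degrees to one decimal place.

83.8°

At local noon the hour angle is zero, so the zenith angle equals |φ − δ| = |+8.3° − (+2.100°)| = 6.200°.
Elevation = 90° − 6.200° = 83.8°.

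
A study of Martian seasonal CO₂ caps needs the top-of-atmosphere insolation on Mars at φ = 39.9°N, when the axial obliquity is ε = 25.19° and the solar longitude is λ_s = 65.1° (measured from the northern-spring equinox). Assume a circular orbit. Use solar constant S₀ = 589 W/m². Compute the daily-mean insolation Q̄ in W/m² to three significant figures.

Q̄ ≈ 214 W/m²

Solar declination: sin δ = sin ε · sin λ_s = sin 25.19° × sin 65.1° = 0.38606, so δ = +22.709°.
cos H₀ = −tan(+39.9°) tan(+22.709°) = -0.3499, H₀ = 1.9283 rad.
Bracket: H₀ sin φ sin δ + cos φ cos δ sin H₀ = 1.9283×0.64145×0.38606 + 0.76717×0.92247×0.93678 = 0.477521 + 0.662951 = 1.140472.
Q̄ = (S₀/π) × [bracket] = (589/π) × 1.140472 = 213.8 W/m².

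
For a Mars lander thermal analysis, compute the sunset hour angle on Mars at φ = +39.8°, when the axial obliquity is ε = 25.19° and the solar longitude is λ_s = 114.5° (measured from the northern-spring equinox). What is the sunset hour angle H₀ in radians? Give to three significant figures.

H₀ = 1.93 rad

Solar declination: sin δ = sin ε · sin λ_s = sin 25.19° × sin 114.5° = 0.38730, so δ = +22.787°.
cos H₀ = −tan φ · tan δ = −tan(+39.8°) × tan(+22.787°) = -0.3500, so H₀ = 1.9284 rad = 110.49°.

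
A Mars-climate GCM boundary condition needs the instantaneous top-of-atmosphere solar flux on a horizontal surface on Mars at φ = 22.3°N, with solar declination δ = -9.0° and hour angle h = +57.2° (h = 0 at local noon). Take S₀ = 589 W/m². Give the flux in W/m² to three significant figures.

cos θ_z = sin φ sin δ + cos φ cos δ cos h = -0.059360 + 0.495023 = 0.435663.
Flux = S₀ · cos θ_z = 589 × 0.435663 = 256.6 W/m².

257 W/m²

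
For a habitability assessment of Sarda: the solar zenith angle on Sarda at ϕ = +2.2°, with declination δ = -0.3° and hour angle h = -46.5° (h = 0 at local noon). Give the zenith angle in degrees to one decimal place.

cos θ_z = sin ϕ sin δ + cos ϕ cos δ cos h = -0.000201 + 0.687838 = 0.687637.
θ_z = arccos(0.687637) = 46.6°.

θ_z = 46.6°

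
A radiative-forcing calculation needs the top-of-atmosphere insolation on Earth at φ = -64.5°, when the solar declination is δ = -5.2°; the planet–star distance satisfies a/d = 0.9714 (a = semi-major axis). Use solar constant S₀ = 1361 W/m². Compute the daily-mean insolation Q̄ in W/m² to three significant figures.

cos H₀ = −tan(-64.5°) tan(-5.200°) = -0.1908, H₀ = 1.7628 rad.
Bracket: H₀ sin φ sin δ + cos φ cos δ sin H₀ = 1.7628×-0.90259×-0.09063 + 0.43051×0.99588×0.98163 = 0.144200 + 0.420860 = 0.565060.
Inverse-square distance factor (a/d)² = 0.9714² = 0.943618.
Q̄ = (S₀/π) × 0.943618 × [bracket] = (1361/π) × 0.943618 × 0.565060 = 231.0 W/m².

Q̄ ≈ 231 W/m²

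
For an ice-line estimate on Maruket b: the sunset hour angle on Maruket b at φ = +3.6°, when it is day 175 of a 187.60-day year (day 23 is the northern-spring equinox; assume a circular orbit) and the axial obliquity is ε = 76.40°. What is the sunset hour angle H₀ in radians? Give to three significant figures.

H₀ = 1.44 rad

Solar longitude: λ_s = 360° × (175 − 23)/187.60 = 291.684°.
sin δ = sin 76.40° × sin 291.684° = -0.90318, so δ = -64.579°.
cos H₀ = −tan φ · tan δ = −tan(+3.6°) × tan(-64.579°) = 0.1324, so H₀ = 1.4380 rad = 82.39°.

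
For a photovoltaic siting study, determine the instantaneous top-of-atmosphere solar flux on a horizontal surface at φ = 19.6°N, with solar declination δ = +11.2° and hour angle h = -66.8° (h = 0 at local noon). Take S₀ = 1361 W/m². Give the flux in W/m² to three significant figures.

584 W/m²

cos θ_z = sin φ sin δ + cos φ cos δ cos h = 0.065156 + 0.364048 = 0.429204.
Flux = S₀ · cos θ_z = 1361 × 0.429204 = 584.1 W/m².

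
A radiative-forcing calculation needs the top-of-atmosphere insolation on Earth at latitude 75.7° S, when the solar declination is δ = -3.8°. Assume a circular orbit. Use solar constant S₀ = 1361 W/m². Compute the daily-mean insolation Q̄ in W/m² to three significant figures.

Q̄ ≈ 154 W/m²

cos H₀ = −tan(-75.7°) tan(-3.800°) = -0.2606, H₀ = 1.8344 rad.
Bracket: H₀ sin φ sin δ + cos φ cos δ sin H₀ = 1.8344×-0.96902×-0.06627 + 0.24700×0.99780×0.96545 = 0.117800 + 0.237942 = 0.355742.
Q̄ = (S₀/π) × [bracket] = (1361/π) × 0.355742 = 154.1 W/m².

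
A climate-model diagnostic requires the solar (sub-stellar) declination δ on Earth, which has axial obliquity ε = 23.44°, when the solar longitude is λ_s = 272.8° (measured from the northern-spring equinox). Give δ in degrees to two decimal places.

δ = -23.41°

sin δ = sin ε · sin λ_s = sin 23.44° × sin 272.8° = -0.397314.
δ = arcsin(-0.397314) = -23.41°.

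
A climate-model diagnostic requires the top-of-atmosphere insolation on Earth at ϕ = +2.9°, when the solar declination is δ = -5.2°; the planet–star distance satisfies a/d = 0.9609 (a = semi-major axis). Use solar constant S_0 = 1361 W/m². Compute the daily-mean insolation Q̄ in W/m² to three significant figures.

Q̄ ≈ 395 W/m²

cos h₀ = −tan(+2.9°) tan(-5.200°) = 0.0046, h₀ = 1.5662 rad.
Bracket: h₀ sin ϕ sin δ + cos ϕ cos δ sin h₀ = 1.5662×0.05059×-0.09063 + 0.99872×0.99588×0.99999 = -0.007181 + 0.994595 = 0.987414.
Inverse-square distance factor (a/d)² = 0.9609² = 0.923329.
Q̄ = (S_0/π) × 0.923329 × [bracket] = (1361/π) × 0.923329 × 0.987414 = 395.0 W/m².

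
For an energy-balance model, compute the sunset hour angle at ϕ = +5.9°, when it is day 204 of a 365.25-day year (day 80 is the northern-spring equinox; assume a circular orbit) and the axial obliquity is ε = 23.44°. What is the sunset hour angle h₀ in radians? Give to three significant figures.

Solar longitude: L_s = 360° × (204 − 80)/365.25 = 122.218°.
sin δ = sin 23.44° × sin 122.218° = 0.33654, so δ = +19.666°.
cos h₀ = −tan ϕ · tan δ = −tan(+5.9°) × tan(+19.666°) = -0.0369, so h₀ = 1.6077 rad = 92.12°.

h₀ = 1.61 rad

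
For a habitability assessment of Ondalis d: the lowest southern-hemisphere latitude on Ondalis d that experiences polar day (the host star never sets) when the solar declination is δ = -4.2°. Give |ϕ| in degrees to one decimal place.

Polar day requires cos h₀ = −tan ϕ tan δ ≤ −1, i.e. tan ϕ tan δ ≥ 1.
The boundary is |tan ϕ| · |tan δ| = 1, so |ϕ| = 90° − |δ| = 90° − 4.2° = 85.8° in the southern hemisphere.

|ϕ| = 85.8°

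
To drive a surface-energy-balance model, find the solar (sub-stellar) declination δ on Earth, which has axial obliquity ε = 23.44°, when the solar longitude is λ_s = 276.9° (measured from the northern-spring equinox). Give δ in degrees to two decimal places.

sin δ = sin ε · sin λ_s = sin 23.44° × sin 276.9° = -0.394907.
δ = arcsin(-0.394907) = -23.26°.

δ = -23.26°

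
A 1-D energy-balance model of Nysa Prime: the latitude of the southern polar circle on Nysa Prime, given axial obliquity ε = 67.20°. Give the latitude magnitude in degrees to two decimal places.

The polar circle is the lowest latitude that experiences at least one full rotation of continuous darkness at the northern-summer solstice; it lies at |ϕ| = 90° − ε = 90° − 67.20° = 22.80°.

22.80°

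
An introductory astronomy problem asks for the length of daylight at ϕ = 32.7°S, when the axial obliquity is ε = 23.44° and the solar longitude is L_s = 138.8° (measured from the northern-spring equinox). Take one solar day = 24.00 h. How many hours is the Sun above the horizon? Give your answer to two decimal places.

Solar declination: sin δ = sin ε · sin L_s = sin 23.44° × sin 138.8° = 0.26202, so δ = +15.190°.
cos h₀ = −tan ϕ · tan δ = −tan(-32.7°) × tan(+15.190°) = 0.1743, so h₀ = 1.3956 rad = 79.96°.
Daylight = 2h₀/(2π) × 24.00 h = (1.3956/π) × 24.00 = 10.66 h.

10.66 h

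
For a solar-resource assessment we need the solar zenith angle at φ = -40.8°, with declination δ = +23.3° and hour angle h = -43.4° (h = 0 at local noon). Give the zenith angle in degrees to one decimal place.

cos θ_z = sin φ sin δ + cos φ cos δ cos h = -0.258458 + 0.505158 = 0.246700.
θ_z = arccos(0.246700) = 75.7°.

θ_z = 75.7°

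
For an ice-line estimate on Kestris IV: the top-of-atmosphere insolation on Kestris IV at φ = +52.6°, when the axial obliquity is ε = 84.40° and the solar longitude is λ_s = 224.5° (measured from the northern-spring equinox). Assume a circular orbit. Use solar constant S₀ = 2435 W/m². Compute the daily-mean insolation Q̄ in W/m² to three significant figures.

Q̄ ≈ 0.00 W/m²

Solar declination: sin δ = sin ε · sin λ_s = sin 84.40° × sin 224.5° = -0.69756, so δ = -44.232°.
cos H₀ = −tan(+52.6°) tan(-44.232°) = 1.2733 ≥ 1 ⇒ polar night, H₀ = 0 and Q̄ = 0.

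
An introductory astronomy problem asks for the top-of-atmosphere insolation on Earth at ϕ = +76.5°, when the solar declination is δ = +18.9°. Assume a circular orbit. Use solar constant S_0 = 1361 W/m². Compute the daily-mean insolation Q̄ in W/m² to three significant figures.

Q̄ ≈ 429 W/m²

cos h₀ = −tan(+76.5°) tan(+18.900°) = -1.4261 ≤ −1 ⇒ polar day, h₀ = π.
Bracket: h₀ sin ϕ sin δ + cos ϕ cos δ sin h₀ = 3.1416×0.97237×0.32392 + 0.23345×0.94609×0.00000 = 0.989510 + 0.000000 = 0.989510.
Q̄ = (S_0/π) × [bracket] = (1361/π) × 0.989510 = 428.7 W/m².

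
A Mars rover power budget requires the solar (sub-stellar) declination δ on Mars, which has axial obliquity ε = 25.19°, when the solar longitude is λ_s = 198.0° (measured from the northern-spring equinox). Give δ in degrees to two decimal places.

δ = -7.56°

sin δ = sin ε · sin λ_s = sin 25.19° × sin 198.0° = -0.131524.
δ = arcsin(-0.131524) = -7.56°.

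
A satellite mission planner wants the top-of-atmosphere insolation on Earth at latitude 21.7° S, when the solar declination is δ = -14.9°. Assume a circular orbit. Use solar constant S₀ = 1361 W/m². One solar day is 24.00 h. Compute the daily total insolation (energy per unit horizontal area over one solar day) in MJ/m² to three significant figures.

cos H₀ = −tan(-21.7°) tan(-14.900°) = -0.1059, H₀ = 1.6769 rad.
Bracket: H₀ sin φ sin δ + cos φ cos δ sin H₀ = 1.6769×-0.36975×-0.25713 + 0.92913×0.96638×0.99438 = 0.159429 + 0.892846 = 1.052275.
Q̄ = (S₀/π) × [bracket] = (1361/π) × 1.052275 = 455.87 W/m².
Daily total = Q̄ × 24.00 h × 3600 s/h = 455.87 × 24.00 × 3600 / 10⁶ = 39.39 MJ/m².

39.4 MJ/m²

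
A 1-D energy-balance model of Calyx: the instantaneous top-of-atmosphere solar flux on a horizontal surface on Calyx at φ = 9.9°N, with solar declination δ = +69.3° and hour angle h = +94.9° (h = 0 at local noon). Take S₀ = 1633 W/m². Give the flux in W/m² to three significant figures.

214 W/m²

cos θ_z = sin φ sin δ + cos φ cos δ cos h = 0.160830 + -0.029743 = 0.131087.
Flux = S₀ · cos θ_z = 1633 × 0.131087 = 214.1 W/m².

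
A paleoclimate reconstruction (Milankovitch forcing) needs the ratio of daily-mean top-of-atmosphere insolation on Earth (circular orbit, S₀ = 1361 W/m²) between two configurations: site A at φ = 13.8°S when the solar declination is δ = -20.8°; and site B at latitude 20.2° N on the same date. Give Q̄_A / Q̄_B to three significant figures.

— Configuration A (φ=-13.8°):
cos H₀ = −tan(-13.8°) tan(-20.800°) = -0.0933, H₀ = 1.6642 rad.
Bracket: H₀ sin φ sin δ + cos φ cos δ sin H₀ = 1.6642×-0.23853×-0.35511 + 0.97113×0.93483×0.99564 = 0.140965 + 0.903883 = 1.044848.
Q̄ = (S₀/π) × [bracket] = (1361/π) × 1.044848 = 452.65 W/m².
— Configuration B (φ=+20.2°):
cos H₀ = −tan(+20.2°) tan(-20.800°) = 0.1398, H₀ = 1.4306 rad.
Bracket: H₀ sin φ sin δ + cos φ cos δ sin H₀ = 1.4306×0.34530×-0.35511 + 0.93849×0.93483×0.99019 = -0.175419 + 0.868722 = 0.693303.
Q̄ = (S₀/π) × [bracket] = (1361/π) × 0.693303 = 300.35 W/m².
Ratio Q̄_A / Q̄_B = 452.65 / 300.35 = 1.507.

Q̄_A / Q̄_B ≈ 1.51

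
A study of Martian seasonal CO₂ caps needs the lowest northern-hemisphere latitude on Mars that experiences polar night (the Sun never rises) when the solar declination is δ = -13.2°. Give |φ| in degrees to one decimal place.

|φ| = 76.8°

Polar night requires cos H₀ = −tan φ tan δ ≥ 1, i.e. tan φ tan δ ≤ −1.
The boundary is |tan φ| · |tan δ| = 1, so |φ| = 90° − |δ| = 90° − 13.2° = 76.8° in the northern hemisphere.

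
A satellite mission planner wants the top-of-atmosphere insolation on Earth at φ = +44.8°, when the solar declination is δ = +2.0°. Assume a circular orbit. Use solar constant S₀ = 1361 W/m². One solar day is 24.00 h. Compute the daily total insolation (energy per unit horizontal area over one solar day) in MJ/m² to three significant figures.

28.0 MJ/m²

cos H₀ = −tan(+44.8°) tan(+2.000°) = -0.0347, H₀ = 1.6055 rad.
Bracket: H₀ sin φ sin δ + cos φ cos δ sin H₀ = 1.6055×0.70463×0.03490 + 0.70957×0.99939×0.99940 = 0.039482 + 0.708712 = 0.748194.
Q̄ = (S₀/π) × [bracket] = (1361/π) × 0.748194 = 324.13 W/m².
Daily total = Q̄ × 24.00 h × 3600 s/h = 324.13 × 24.00 × 3600 / 10⁶ = 28.00 MJ/m².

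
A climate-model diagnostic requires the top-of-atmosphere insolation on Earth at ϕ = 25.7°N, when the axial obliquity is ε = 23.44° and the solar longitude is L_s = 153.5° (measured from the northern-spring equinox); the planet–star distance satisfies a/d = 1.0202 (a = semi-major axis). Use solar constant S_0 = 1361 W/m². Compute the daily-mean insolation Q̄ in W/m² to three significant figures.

Solar declination: sin δ = sin ε · sin L_s = sin 23.44° × sin 153.5° = 0.17749, so δ = +10.224°.
cos h₀ = −tan(+25.7°) tan(+10.224°) = -0.0868, h₀ = 1.6577 rad.
Bracket: h₀ sin ϕ sin δ + cos ϕ cos δ sin h₀ = 1.6577×0.43366×0.17749 + 0.90108×0.98412×0.99623 = 0.127594 + 0.883428 = 1.011022.
Inverse-square distance factor (a/d)² = 1.0202² = 1.040808.
Q̄ = (S_0/π) × 1.040808 × [bracket] = (1361/π) × 1.040808 × 1.011022 = 455.9 W/m².

Q̄ ≈ 456 W/m²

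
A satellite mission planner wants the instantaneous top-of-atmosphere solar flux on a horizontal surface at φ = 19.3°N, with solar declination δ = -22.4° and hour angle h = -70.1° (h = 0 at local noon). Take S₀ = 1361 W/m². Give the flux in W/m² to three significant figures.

233 W/m²

cos θ_z = sin φ sin δ + cos φ cos δ cos h = -0.125949 + 0.297011 = 0.171062.
Flux = S₀ · cos θ_z = 1361 × 0.171062 = 232.8 W/m².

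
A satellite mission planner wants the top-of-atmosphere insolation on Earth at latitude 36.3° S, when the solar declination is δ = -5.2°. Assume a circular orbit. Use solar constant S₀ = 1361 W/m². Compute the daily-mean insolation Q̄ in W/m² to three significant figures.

cos H₀ = −tan(-36.3°) tan(-5.200°) = -0.0669, H₀ = 1.6377 rad.
Bracket: H₀ sin φ sin δ + cos φ cos δ sin H₀ = 1.6377×-0.59201×-0.09063 + 0.80593×0.99588×0.99776 = 0.087869 + 0.800812 = 0.888681.
Q̄ = (S₀/π) × [bracket] = (1361/π) × 0.888681 = 385.0 W/m².

Q̄ ≈ 385 W/m²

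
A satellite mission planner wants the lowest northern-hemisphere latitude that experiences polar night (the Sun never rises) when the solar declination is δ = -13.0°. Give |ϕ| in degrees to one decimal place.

Polar night requires cos h₀ = −tan ϕ tan δ ≥ 1, i.e. tan ϕ tan δ ≤ −1.
The boundary is |tan ϕ| · |tan δ| = 1, so |ϕ| = 90° − |δ| = 90° − 13.0° = 77.0° in the northern hemisphere.

|ϕ| = 77.0°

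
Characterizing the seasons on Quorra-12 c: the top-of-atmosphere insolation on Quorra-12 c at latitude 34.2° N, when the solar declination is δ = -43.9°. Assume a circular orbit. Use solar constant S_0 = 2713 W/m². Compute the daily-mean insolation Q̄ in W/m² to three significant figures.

cos h₀ = −tan(+34.2°) tan(-43.900°) = 0.6540, h₀ = 0.8579 rad.
Bracket: h₀ sin ϕ sin δ + cos ϕ cos δ sin h₀ = 0.8579×0.56208×-0.69340 + 0.82708×0.72055×0.75650 = -0.334363 + 0.450838 = 0.116475.
Q̄ = (S_0/π) × [bracket] = (2713/π) × 0.116475 = 100.6 W/m².

Q̄ ≈ 101 W/m²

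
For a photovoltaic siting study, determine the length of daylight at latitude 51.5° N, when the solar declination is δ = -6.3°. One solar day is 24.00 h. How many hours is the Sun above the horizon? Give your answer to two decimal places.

cos h₀ = −tan ϕ · tan δ = −tan(+51.5°) × tan(-6.300°) = 0.1388, so h₀ = 1.4316 rad = 82.02°.
Daylight = 2h₀/(2π) × 24.00 h = (1.4316/π) × 24.00 = 10.94 h.

10.94 h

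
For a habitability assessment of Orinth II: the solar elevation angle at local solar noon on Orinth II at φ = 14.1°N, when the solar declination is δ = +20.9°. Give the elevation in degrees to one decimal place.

83.2°

At local noon the hour angle is zero, so the zenith angle equals |φ − δ| = |+14.1° − (+20.900°)| = 6.800°.
Elevation = 90° − 6.800° = 83.2°.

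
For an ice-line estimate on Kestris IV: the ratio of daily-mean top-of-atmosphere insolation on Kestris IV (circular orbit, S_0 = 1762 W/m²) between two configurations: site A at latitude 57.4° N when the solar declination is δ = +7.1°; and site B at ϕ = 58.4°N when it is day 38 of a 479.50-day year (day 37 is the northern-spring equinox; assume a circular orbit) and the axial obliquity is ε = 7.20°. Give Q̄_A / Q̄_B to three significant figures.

Q̄_A / Q̄_B ≈ 1.35

— Configuration A (ϕ=+57.4°):
cos h₀ = −tan(+57.4°) tan(+7.100°) = -0.1948, h₀ = 1.7668 rad.
Bracket: h₀ sin ϕ sin δ + cos ϕ cos δ sin h₀ = 1.7668×0.84245×0.12360 + 0.53877×0.99233×0.98085 = 0.183971 + 0.524399 = 0.708370.
Q̄ = (S_0/π) × [bracket] = (1762/π) × 0.708370 = 397.30 W/m².
— Configuration B (ϕ=+58.4°):
Solar longitude: L_s = 360° × (38 − 37)/479.50 = 0.751°.
sin δ = sin 7.20° × sin 0.751° = 0.00164, so δ = +0.094°.
cos h₀ = −tan(+58.4°) tan(+0.094°) = -0.0027, h₀ = 1.5735 rad.
Bracket: h₀ sin ϕ sin δ + cos ϕ cos δ sin h₀ = 1.5735×0.85173×0.00164 + 0.52399×1.00000×1.00000 = 0.002198 + 0.523990 = 0.526188.
Q̄ = (S_0/π) × [bracket] = (1762/π) × 0.526188 = 295.12 W/m².
Ratio Q̄_A / Q̄_B = 397.30 / 295.12 = 1.346.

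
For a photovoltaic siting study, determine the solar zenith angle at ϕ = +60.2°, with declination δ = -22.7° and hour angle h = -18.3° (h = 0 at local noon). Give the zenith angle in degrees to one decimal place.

θ_z = 84.2°

cos θ_z = sin ϕ sin δ + cos ϕ cos δ cos h = -0.334876 + 0.435290 = 0.100414.
θ_z = arccos(0.100414) = 84.2°.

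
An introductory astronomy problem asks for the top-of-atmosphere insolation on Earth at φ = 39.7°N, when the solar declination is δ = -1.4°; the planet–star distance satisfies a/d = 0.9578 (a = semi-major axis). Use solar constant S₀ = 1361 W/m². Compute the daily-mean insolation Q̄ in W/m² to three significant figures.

Q̄ ≈ 296 W/m²

cos H₀ = −tan(+39.7°) tan(-1.400°) = 0.0203, H₀ = 1.5505 rad.
Bracket: H₀ sin φ sin δ + cos φ cos δ sin H₀ = 1.5505×0.63877×-0.02443 + 0.76940×0.99970×0.99979 = -0.024196 + 0.769008 = 0.744812.
Inverse-square distance factor (a/d)² = 0.9578² = 0.917381.
Q̄ = (S₀/π) × 0.917381 × [bracket] = (1361/π) × 0.917381 × 0.744812 = 296.0 W/m².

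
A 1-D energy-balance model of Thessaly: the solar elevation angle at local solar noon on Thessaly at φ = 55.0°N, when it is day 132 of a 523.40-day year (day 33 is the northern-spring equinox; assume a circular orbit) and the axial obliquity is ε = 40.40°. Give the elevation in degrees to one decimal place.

72.0°

Solar longitude: λ_s = 360° × (132 − 33)/523.40 = 68.093°.
sin δ = sin 40.40° × sin 68.093° = 0.60132, so δ = +36.965°.
At local noon the hour angle is zero, so the zenith angle equals |φ − δ| = |+55.0° − (+36.965°)| = 18.035°.
Elevation = 90° − 18.035° = 72.0°.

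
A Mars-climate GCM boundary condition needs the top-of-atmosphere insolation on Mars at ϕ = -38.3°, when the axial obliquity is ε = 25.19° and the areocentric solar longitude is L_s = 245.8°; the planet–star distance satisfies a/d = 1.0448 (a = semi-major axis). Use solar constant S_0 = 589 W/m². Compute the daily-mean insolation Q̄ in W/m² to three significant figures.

Q̄ ≈ 234 W/m²

sin δ = sin 25.19° × sin 245.8° = -0.38822, so δ = -22.844°.
cos h₀ = −tan(-38.3°) tan(-22.844°) = -0.3327, h₀ = 1.9100 rad.
Bracket: h₀ sin ϕ sin δ + cos ϕ cos δ sin h₀ = 1.9100×-0.61978×-0.38822 + 0.78478×0.92157×0.94304 = 0.459567 + 0.682035 = 1.141602.
Inverse-square distance factor (a/d)² = 1.0448² = 1.091607.
Q̄ = (S_0/π) × 1.091607 × [bracket] = (589/π) × 1.091607 × 1.141602 = 233.6 W/m².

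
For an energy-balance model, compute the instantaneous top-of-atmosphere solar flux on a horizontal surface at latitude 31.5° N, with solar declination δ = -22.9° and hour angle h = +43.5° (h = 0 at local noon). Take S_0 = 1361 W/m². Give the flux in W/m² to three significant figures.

cos θ_z = sin ϕ sin δ + cos ϕ cos δ cos h = -0.203317 + 0.569738 = 0.366421.
Flux = S_0 · cos θ_z = 1361 × 0.366421 = 498.7 W/m².

499 W/m²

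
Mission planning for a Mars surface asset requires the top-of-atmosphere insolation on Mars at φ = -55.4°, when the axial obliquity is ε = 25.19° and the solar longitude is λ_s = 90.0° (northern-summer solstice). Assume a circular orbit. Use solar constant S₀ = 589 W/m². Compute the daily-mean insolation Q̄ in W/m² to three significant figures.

Q̄ ≈ 16.6 W/m²

Solar declination: sin δ = sin ε · sin λ_s = sin 25.19° × sin 90.0° = 0.42562, so δ = +25.190°.
cos H₀ = −tan(-55.4°) tan(+25.190°) = 0.6818, H₀ = 0.8206 rad.
Bracket: H₀ sin φ sin δ + cos φ cos δ sin H₀ = 0.8206×-0.82314×0.42562 + 0.56784×0.90490×0.73153 = -0.287493 + 0.375888 = 0.088395.
Q̄ = (S₀/π) × [bracket] = (589/π) × 0.088395 = 16.57 W/m².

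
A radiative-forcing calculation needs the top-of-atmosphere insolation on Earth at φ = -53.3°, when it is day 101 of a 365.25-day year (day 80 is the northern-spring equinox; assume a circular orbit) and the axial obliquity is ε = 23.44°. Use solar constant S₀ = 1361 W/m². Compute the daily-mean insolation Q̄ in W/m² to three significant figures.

Solar longitude: λ_s = 360° × (101 − 80)/365.25 = 20.698°.
sin δ = sin 23.44° × sin 20.698° = 0.14060, so δ = +8.082°.
cos H₀ = −tan(-53.3°) tan(+8.082°) = 0.1905, H₀ = 1.3791 rad.
Bracket: H₀ sin φ sin δ + cos φ cos δ sin H₀ = 1.3791×-0.80178×0.14060 + 0.59763×0.99007×0.98168 = -0.155466 + 0.580856 = 0.425390.
Q̄ = (S₀/π) × [bracket] = (1361/π) × 0.425390 = 184.3 W/m².

Q̄ ≈ 184 W/m²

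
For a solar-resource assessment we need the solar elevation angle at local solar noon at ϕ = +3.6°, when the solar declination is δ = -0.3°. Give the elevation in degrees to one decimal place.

86.1°

At local noon the hour angle is zero, so the zenith angle equals |ϕ − δ| = |+3.6° − (-0.300°)| = 3.900°.
Elevation = 90° − 3.900° = 86.1°.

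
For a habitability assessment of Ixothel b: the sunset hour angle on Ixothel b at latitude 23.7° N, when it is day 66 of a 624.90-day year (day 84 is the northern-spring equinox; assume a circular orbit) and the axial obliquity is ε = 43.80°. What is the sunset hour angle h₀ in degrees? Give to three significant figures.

h₀ = 86.8°

Solar longitude: L_s = 360° × (66 − 84)/624.90 = -10.370°, i.e. -10.370° + 360° = 349.630°.
sin δ = sin 43.80° × sin 349.630° = -0.12458, so δ = -7.157°.
cos h₀ = −tan ϕ · tan δ = −tan(+23.7°) × tan(-7.157°) = 0.0551, so h₀ = 1.5157 rad = 86.84°.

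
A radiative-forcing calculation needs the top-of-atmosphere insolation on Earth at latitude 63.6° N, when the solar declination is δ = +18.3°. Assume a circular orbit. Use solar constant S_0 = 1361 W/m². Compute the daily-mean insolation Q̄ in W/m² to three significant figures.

cos h₀ = −tan(+63.6°) tan(+18.300°) = -0.6662, h₀ = 2.2999 rad.
Bracket: h₀ sin ϕ sin δ + cos ϕ cos δ sin h₀ = 2.2999×0.89571×0.31399 + 0.44464×0.94943×0.74575 = 0.646833 + 0.314822 = 0.961655.
Q̄ = (S_0/π) × [bracket] = (1361/π) × 0.961655 = 416.6 W/m².

Q̄ ≈ 417 W/m²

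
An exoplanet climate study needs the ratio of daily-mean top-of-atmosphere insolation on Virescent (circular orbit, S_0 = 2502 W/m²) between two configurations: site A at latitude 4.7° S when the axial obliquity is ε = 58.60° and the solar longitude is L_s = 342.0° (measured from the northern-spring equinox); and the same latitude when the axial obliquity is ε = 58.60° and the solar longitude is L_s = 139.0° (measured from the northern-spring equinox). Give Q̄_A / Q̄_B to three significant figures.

Q̄_A / Q̄_B ≈ 1.32

— Configuration A (ϕ=-4.7°):
Solar declination: sin δ = sin ε · sin L_s = sin 58.60° × sin 342.0° = -0.26376, so δ = -15.293°.
cos h₀ = −tan(-4.7°) tan(-15.293°) = -0.0225, h₀ = 1.5933 rad.
Bracket: h₀ sin ϕ sin δ + cos ϕ cos δ sin h₀ = 1.5933×-0.08194×-0.26376 + 0.99664×0.96459×0.99975 = 0.034435 + 0.961109 = 0.995544.
Q̄ = (S_0/π) × [bracket] = (2502/π) × 0.995544 = 792.86 W/m².
— Configuration B (ϕ=-4.7°):
Solar declination: sin δ = sin ε · sin L_s = sin 58.60° × sin 139.0° = 0.55998, so δ = +34.054°.
cos h₀ = −tan(-4.7°) tan(+34.054°) = 0.0556, h₀ = 1.5152 rad.
Bracket: h₀ sin ϕ sin δ + cos ϕ cos δ sin h₀ = 1.5152×-0.08194×0.55998 + 0.99664×0.82851×0.99845 = -0.069525 + 0.824446 = 0.754921.
Q̄ = (S_0/π) × [bracket] = (2502/π) × 0.754921 = 601.23 W/m².
Ratio Q̄_A / Q̄_B = 792.86 / 601.23 = 1.319.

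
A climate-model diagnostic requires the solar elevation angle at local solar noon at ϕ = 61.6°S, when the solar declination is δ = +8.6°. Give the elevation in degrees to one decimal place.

At local noon the hour angle is zero, so the zenith angle equals |ϕ − δ| = |-61.6° − (+8.600°)| = 70.200°.
Elevation = 90° − 70.200° = 19.8°.

19.8°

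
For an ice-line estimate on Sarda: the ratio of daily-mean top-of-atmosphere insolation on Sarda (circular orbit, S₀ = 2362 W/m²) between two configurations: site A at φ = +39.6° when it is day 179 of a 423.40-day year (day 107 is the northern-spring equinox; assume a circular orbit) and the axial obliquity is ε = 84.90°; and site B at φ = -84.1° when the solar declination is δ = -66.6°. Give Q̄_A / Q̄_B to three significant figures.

Q̄_A / Q̄_B ≈ 0.610

— Configuration A (φ=+39.6°):
Solar longitude: λ_s = 360° × (179 − 107)/423.40 = 61.219°.
sin δ = sin 84.90° × sin 61.219° = 0.87299, so δ = +60.808°.
cos H₀ = −tan(+39.6°) tan(+60.808°) = -1.4807 ≤ −1 ⇒ polar day, H₀ = π.
Bracket: H₀ sin φ sin δ + cos φ cos δ sin H₀ = 3.1416×0.63742×0.87299 + 0.77051×0.48773×0.00000 = 1.748179 + 0.000000 = 1.748179.
Q̄ = (S₀/π) × [bracket] = (2362/π) × 1.748179 = 1314.4 W/m².
— Configuration B (φ=-84.1°):
cos H₀ = −tan(-84.1°) tan(-66.600°) = -22.3618 ≤ −1 ⇒ polar day, H₀ = π.
Bracket: H₀ sin φ sin δ + cos φ cos δ sin H₀ = 3.1416×-0.99470×-0.91775 + 0.10279×0.39715×0.00000 = 2.867922 + 0.000000 = 2.867922.
Q̄ = (S₀/π) × [bracket] = (2362/π) × 2.867922 = 2156.2 W/m².
Ratio Q̄_A / Q̄_B = 1314.4 / 2156.2 = 0.6096.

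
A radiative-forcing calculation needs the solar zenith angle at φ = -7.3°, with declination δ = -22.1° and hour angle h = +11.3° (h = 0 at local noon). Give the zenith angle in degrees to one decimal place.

θ_z = 18.4°

cos θ_z = sin φ sin δ + cos φ cos δ cos h = 0.047805 + 0.901203 = 0.949008.
θ_z = arccos(0.949008) = 18.4°.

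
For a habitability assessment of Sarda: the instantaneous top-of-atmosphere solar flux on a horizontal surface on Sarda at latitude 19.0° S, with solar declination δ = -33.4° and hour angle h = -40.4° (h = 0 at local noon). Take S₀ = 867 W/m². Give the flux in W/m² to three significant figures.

677 W/m²

cos θ_z = sin φ sin δ + cos φ cos δ cos h = 0.179219 + 0.601131 = 0.780350.
Flux = S₀ · cos θ_z = 867 × 0.780350 = 676.6 W/m².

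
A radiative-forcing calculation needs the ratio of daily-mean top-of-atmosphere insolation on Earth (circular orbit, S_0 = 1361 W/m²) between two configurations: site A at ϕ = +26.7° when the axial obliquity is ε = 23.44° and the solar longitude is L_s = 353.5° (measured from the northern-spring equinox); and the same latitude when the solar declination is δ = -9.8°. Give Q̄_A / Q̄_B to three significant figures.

— Configuration A (ϕ=+26.7°):
Solar declination: sin δ = sin ε · sin L_s = sin 23.44° × sin 353.5° = -0.04503, so δ = -2.581°.
cos h₀ = −tan(+26.7°) tan(-2.581°) = 0.0227, h₀ = 1.5481 rad.
Bracket: h₀ sin ϕ sin δ + cos ϕ cos δ sin h₀ = 1.5481×0.44932×-0.04503 + 0.89337×0.99899×0.99974 = -0.031323 + 0.892236 = 0.860913.
Q̄ = (S_0/π) × [bracket] = (1361/π) × 0.860913 = 372.96 W/m².
— Configuration B (ϕ=+26.7°):
cos h₀ = −tan(+26.7°) tan(-9.800°) = 0.0869, h₀ = 1.4838 rad.
Bracket: h₀ sin ϕ sin δ + cos ϕ cos δ sin h₀ = 1.4838×0.44932×-0.17021 + 0.89337×0.98541×0.99622 = -0.113479 + 0.877008 = 0.763529.
Q̄ = (S_0/π) × [bracket] = (1361/π) × 0.763529 = 330.78 W/m².
Ratio Q̄_A / Q̄_B = 372.96 / 330.78 = 1.128.

Q̄_A / Q̄_B ≈ 1.13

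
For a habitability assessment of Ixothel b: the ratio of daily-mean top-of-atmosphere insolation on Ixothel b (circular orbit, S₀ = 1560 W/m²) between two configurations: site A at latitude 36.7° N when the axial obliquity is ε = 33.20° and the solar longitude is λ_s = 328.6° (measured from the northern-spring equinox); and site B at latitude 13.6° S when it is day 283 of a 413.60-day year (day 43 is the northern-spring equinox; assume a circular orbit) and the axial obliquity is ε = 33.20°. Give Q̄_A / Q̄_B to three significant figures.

— Configuration A (φ=+36.7°):
Solar declination: sin δ = sin ε · sin λ_s = sin 33.20° × sin 328.6° = -0.28529, so δ = -16.576°.
cos H₀ = −tan(+36.7°) tan(-16.576°) = 0.2219, H₀ = 1.3471 rad.
Bracket: H₀ sin φ sin δ + cos φ cos δ sin H₀ = 1.3471×0.59763×-0.28529 + 0.80178×0.95844×0.97508 = -0.229678 + 0.749308 = 0.519630.
Q̄ = (S₀/π) × [bracket] = (1560/π) × 0.519630 = 258.03 W/m².
— Configuration B (φ=-13.6°):
Solar longitude: λ_s = 360° × (283 − 43)/413.60 = 208.897°.
sin δ = sin 33.20° × sin 208.897° = -0.26461, so δ = -15.344°.
cos H₀ = −tan(-13.6°) tan(-15.344°) = -0.0664, H₀ = 1.6372 rad.
Bracket: H₀ sin φ sin δ + cos φ cos δ sin H₀ = 1.6372×-0.23514×-0.26461 + 0.97196×0.96436×0.99779 = 0.101867 + 0.935248 = 1.037115.
Q̄ = (S₀/π) × [bracket] = (1560/π) × 1.037115 = 514.99 W/m².
Ratio Q̄_A / Q̄_B = 258.03 / 514.99 = 0.5010.

Q̄_A / Q̄_B ≈ 0.501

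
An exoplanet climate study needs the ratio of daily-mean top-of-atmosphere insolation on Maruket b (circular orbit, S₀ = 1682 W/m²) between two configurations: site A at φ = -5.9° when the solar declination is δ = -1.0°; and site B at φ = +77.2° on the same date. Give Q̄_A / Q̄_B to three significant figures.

— Configuration A (φ=-5.9°):
cos H₀ = −tan(-5.9°) tan(-1.000°) = -0.0018, H₀ = 1.5726 rad.
Bracket: H₀ sin φ sin δ + cos φ cos δ sin H₀ = 1.5726×-0.10279×-0.01745 + 0.99470×0.99985×1.00000 = 0.002821 + 0.994551 = 0.997372.
Q̄ = (S₀/π) × [bracket] = (1682/π) × 0.997372 = 533.99 W/m².
— Configuration B (φ=+77.2°):
cos H₀ = −tan(+77.2°) tan(-1.000°) = 0.0768, H₀ = 1.4939 rad.
Bracket: H₀ sin φ sin δ + cos φ cos δ sin H₀ = 1.4939×0.97515×-0.01745 + 0.22155×0.99985×0.99704 = -0.025421 + 0.220861 = 0.195440.
Q̄ = (S₀/π) × [bracket] = (1682/π) × 0.195440 = 104.64 W/m².
Ratio Q̄_A / Q̄_B = 533.99 / 104.64 = 5.103.

Q̄_A / Q̄_B ≈ 5.10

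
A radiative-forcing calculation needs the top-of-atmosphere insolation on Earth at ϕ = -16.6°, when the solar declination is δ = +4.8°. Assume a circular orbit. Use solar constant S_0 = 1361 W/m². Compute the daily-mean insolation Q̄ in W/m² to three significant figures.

cos h₀ = −tan(-16.6°) tan(+4.800°) = 0.0250, h₀ = 1.5458 rad.
Bracket: h₀ sin ϕ sin δ + cos ϕ cos δ sin h₀ = 1.5458×-0.28569×0.08368 + 0.95832×0.99649×0.99969 = -0.036955 + 0.954660 = 0.917705.
Q̄ = (S_0/π) × [bracket] = (1361/π) × 0.917705 = 397.6 W/m².

Q̄ ≈ 398 W/m²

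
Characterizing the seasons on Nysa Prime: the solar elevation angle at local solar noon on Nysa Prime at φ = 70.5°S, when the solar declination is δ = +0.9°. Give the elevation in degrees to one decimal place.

18.6°

At local noon the hour angle is zero, so the zenith angle equals |φ − δ| = |-70.5° − (+0.900°)| = 71.400°.
Elevation = 90° − 71.400° = 18.6°.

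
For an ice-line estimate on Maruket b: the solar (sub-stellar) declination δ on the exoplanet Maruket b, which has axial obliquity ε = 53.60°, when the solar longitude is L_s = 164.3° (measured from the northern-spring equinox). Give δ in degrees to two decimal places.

sin δ = sin ε · sin L_s = sin 53.60° × sin 164.3° = 0.217805.
δ = arcsin(0.217805) = +12.58°.

δ = +12.58°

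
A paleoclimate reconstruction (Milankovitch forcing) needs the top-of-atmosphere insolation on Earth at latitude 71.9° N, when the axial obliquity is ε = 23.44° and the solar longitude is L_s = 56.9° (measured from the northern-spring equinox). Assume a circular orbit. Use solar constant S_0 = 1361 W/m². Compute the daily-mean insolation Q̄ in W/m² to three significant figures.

Solar declination: sin δ = sin ε · sin L_s = sin 23.44° × sin 56.9° = 0.33323, so δ = +19.465°.
cos h₀ = −tan(+71.9°) tan(+19.465°) = -1.0813 ≤ −1 ⇒ polar day, h₀ = π.
Bracket: h₀ sin ϕ sin δ + cos ϕ cos δ sin h₀ = 3.1416×0.95052×0.33323 + 0.31068×0.94284×0.00000 = 0.995076 + 0.000000 = 0.995076.
Q̄ = (S_0/π) × [bracket] = (1361/π) × 0.995076 = 431.1 W/m².

Q̄ ≈ 431 W/m²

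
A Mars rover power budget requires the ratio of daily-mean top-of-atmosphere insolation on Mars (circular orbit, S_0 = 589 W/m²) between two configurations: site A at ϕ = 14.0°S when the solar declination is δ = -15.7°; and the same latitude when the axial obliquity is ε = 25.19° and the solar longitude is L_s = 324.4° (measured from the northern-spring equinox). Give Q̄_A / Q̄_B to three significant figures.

— Configuration A (ϕ=-14.0°):
cos h₀ = −tan(-14.0°) tan(-15.700°) = -0.0701, h₀ = 1.6409 rad.
Bracket: h₀ sin ϕ sin δ + cos ϕ cos δ sin h₀ = 1.6409×-0.24192×-0.27060 + 0.97030×0.96269×0.99754 = 0.107419 + 0.931800 = 1.039219.
Q̄ = (S_0/π) × [bracket] = (589/π) × 1.039219 = 194.84 W/m².
— Configuration B (ϕ=-14.0°):
Solar declination: sin δ = sin ε · sin L_s = sin 25.19° × sin 324.4° = -0.24776, so δ = -14.345°.
cos h₀ = −tan(-14.0°) tan(-14.345°) = -0.0638, h₀ = 1.6346 rad.
Bracket: h₀ sin ϕ sin δ + cos ϕ cos δ sin h₀ = 1.6346×-0.24192×-0.24776 + 0.97030×0.96882×0.99797 = 0.097975 + 0.938138 = 1.036113.
Q̄ = (S_0/π) × [bracket] = (589/π) × 1.036113 = 194.26 W/m².
Ratio Q̄_A / Q̄_B = 194.84 / 194.26 = 1.003.

Q̄_A / Q̄_B ≈ 1.00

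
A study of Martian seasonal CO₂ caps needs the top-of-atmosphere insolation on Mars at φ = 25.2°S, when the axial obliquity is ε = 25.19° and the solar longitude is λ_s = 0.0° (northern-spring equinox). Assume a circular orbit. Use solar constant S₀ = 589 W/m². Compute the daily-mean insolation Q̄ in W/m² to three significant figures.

Q̄ ≈ 170 W/m²

Solar declination: sin δ = sin ε · sin λ_s = sin 25.19° × sin 0.0° = 0.00000, so δ = +0.000°.
cos H₀ = −tan(-25.2°) tan(+0.000°) = 0.0000, H₀ = 1.5708 rad.
Bracket: H₀ sin φ sin δ + cos φ cos δ sin H₀ = 1.5708×-0.42578×0.00000 + 0.90483×1.00000×1.00000 = -0.000000 + 0.904830 = 0.904830.
Q̄ = (S₀/π) × [bracket] = (589/π) × 0.904830 = 169.6 W/m².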